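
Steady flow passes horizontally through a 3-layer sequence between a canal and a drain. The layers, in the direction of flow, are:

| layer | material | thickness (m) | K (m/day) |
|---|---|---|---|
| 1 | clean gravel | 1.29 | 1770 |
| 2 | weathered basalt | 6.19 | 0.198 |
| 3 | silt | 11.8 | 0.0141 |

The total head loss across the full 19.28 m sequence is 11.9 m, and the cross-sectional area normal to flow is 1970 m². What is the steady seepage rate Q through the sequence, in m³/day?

27.0

Flow is perpendicular to layering, so the layers act in series and the equivalent K is the thickness-weighted harmonic mean.
Total thickness L = 1.29 + 6.19 + 11.8 = 19.28 m.
Σ(b_i/K_i) = 1.29/1770 + 6.19/0.198 + 11.8/0.0141 = 868.1 d.
K_eq = L / Σ(b_i/K_i) = 19.28 / 868.1 = 0.02221 m/day.
Q = K_eq · A · (Δh/L) = 0.02221 × 1970 × (11.9/19.28) = 27.00 m³/day.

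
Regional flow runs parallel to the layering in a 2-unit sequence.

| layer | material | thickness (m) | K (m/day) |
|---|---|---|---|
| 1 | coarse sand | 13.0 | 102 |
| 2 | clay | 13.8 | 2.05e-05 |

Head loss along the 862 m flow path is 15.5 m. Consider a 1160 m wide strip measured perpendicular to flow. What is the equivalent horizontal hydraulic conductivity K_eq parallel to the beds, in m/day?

49.5

Flow is parallel to layering, so each bed carries its own Darcy discharge and the transmissivities add.
Σ(K_i·b_i) = 102×13.0 + 2.05e-05×13.8 = 1326 m²/day.
Total thickness b = 26.80 m, so K_eq = Σ(K_i·b_i)/b = 49.48 m/day.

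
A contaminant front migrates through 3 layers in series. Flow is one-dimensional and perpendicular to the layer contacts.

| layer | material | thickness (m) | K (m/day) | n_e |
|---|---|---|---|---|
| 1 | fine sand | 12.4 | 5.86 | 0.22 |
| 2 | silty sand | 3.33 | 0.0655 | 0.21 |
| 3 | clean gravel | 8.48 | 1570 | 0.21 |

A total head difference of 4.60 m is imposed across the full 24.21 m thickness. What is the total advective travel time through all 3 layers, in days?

60.0

With flow normal to the layers, continuity requires the same specific discharge q through every layer.
Σ(b_i/K_i) = 12.4/5.86 + 3.33/0.0655 + 8.48/1570 = 52.96 d.
q = Δh / Σ(b_i/K_i) = 4.60 / 52.96 = 0.08686 m/day.
In each layer the seepage velocity is v_i = q/n_i, so the layer transit time is t_i = b_i·n_i / q:
  layer 1 (fine sand): t_1 = 12.4 × 0.22 / 0.08686 = 31.41 d
  layer 2 (silty sand): t_2 = 3.33 × 0.21 / 0.08686 = 8.051 d
  layer 3 (clean gravel): t_3 = 8.48 × 0.21 / 0.08686 = 20.50 d
Total t = Σ t_i = 59.96 days.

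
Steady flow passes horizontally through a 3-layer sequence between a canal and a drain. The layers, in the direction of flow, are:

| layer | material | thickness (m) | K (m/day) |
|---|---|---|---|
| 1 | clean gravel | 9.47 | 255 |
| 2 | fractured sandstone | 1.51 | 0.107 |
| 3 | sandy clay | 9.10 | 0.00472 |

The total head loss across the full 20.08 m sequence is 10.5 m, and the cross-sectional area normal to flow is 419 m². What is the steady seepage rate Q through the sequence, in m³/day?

2.27

Flow is perpendicular to layering, so the layers act in series and the equivalent K is the thickness-weighted harmonic mean.
Total thickness L = 9.47 + 1.51 + 9.10 = 20.08 m.
Σ(b_i/K_i) = 9.47/255 + 1.51/0.107 + 9.10/0.00472 = 1942 d.
K_eq = L / Σ(b_i/K_i) = 20.08 / 1942 = 0.01034 m/day.
Q = K_eq · A · (Δh/L) = 0.01034 × 419 × (10.5/20.08) = 2.265 m³/day.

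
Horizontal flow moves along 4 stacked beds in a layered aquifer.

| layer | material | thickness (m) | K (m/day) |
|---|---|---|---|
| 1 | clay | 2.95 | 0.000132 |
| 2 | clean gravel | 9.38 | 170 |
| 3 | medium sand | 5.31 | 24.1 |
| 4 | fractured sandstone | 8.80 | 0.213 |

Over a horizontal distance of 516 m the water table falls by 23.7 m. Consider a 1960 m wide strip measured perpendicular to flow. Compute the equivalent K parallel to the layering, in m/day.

Flow is parallel to layering, so each bed carries its own Darcy discharge and the transmissivities add.
Σ(K_i·b_i) = 0.000132×2.95 + 170×9.38 + 24.1×5.31 + 0.213×8.80 = 1724 m²/day.
Total thickness b = 26.44 m, so K_eq = Σ(K_i·b_i)/b = 65.22 m/day.

65.2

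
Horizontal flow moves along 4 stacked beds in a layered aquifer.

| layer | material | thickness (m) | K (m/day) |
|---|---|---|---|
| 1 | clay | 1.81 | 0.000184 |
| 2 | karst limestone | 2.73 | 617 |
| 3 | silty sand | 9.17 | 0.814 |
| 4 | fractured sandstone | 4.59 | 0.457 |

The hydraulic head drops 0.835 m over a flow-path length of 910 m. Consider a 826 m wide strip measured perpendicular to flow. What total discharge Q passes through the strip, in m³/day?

1280

Flow is parallel to layering, so each bed carries its own Darcy discharge and the transmissivities add.
Σ(K_i·b_i) = 0.000184×1.81 + 617×2.73 + 0.814×9.17 + 0.457×4.59 = 1694 m²/day.
Hydraulic gradient i = Δh / L = 0.835 / 910 = 0.0009176.
Q = Σ(K_i·b_i) · W · i = 1694 × 826 × 0.0009176 = 1284 m³/day.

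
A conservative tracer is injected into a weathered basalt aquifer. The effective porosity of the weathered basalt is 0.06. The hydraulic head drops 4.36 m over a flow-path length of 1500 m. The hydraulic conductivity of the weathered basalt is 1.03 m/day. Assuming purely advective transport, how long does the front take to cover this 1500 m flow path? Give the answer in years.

82.3

Hydraulic gradient i = Δh / L = 4.36 / 1500 = 0.002907.
Darcy flux q = K · i = 1.030 × 0.002907 = 0.002994 m/day.
Seepage velocity v = q / n_e = 0.002994 / 0.06 = 0.04990 m/day.
Travel time t = L / v = 1500 / 0.04990 = 30061 days = 82.30 years.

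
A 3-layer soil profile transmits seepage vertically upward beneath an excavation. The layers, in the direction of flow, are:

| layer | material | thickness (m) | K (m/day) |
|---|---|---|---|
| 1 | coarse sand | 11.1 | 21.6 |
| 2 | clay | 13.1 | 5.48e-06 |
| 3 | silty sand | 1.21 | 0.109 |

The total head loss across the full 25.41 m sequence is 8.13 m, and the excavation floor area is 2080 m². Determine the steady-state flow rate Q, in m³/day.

0.00707

Flow is perpendicular to layering, so the layers act in series and the equivalent K is the thickness-weighted harmonic mean.
Total thickness L = 11.1 + 13.1 + 1.21 = 25.41 m.
Σ(b_i/K_i) = 11.1/21.6 + 13.1/5.48e-06 + 1.21/0.109 = 2.391e+06 d.
K_eq = L / Σ(b_i/K_i) = 25.41 / 2.391e+06 = 1.063e-05 m/day.
Q = K_eq · A · (Δh/L) = 1.063e-05 × 2080 × (8.13/25.41) = 0.007074 m³/day.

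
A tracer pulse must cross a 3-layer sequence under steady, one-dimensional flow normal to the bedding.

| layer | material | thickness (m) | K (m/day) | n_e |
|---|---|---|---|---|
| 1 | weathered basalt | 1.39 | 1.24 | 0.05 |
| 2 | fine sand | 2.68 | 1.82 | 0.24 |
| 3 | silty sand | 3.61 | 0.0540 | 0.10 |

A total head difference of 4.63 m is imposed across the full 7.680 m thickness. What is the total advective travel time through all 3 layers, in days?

With flow normal to the layers, continuity requires the same specific discharge q through every layer.
Σ(b_i/K_i) = 1.39/1.24 + 2.68/1.82 + 3.61/0.0540 = 69.45 d.
q = Δh / Σ(b_i/K_i) = 4.63 / 69.45 = 0.06667 m/day.
In each layer the seepage velocity is v_i = q/n_i, so the layer transit time is t_i = b_i·n_i / q:
  layer 1 (weathered basalt): t_1 = 1.39 × 0.05 / 0.06667 = 1.042 d
  layer 2 (fine sand): t_2 = 2.68 × 0.24 / 0.06667 = 9.647 d
  layer 3 (silty sand): t_3 = 3.61 × 0.10 / 0.06667 = 5.415 d
Total t = Σ t_i = 16.10 days.

16.1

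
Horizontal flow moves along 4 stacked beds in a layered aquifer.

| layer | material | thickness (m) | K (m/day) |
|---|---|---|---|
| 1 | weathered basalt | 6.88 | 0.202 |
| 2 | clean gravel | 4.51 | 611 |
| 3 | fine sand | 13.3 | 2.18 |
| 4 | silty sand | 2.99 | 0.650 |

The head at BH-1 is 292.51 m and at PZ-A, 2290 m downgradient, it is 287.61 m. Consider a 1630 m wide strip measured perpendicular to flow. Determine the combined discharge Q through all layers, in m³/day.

Flow is parallel to layering, so each bed carries its own Darcy discharge and the transmissivities add.
Σ(K_i·b_i) = 0.202×6.88 + 611×4.51 + 2.18×13.3 + 0.650×2.99 = 2788 m²/day.
Hydraulic gradient i = (292.51 − 287.61) / 2290 = 4.9 / 2290 = 0.002140.
Q = Σ(K_i·b_i) · W · i = 2788 × 1630 × 0.002140 = 9724 m³/day.

9720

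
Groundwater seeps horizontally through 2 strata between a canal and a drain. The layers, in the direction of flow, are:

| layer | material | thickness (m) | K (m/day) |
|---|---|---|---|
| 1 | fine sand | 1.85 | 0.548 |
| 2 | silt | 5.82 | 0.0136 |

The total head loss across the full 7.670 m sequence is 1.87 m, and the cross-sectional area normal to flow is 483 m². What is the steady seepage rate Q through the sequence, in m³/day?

Flow is perpendicular to layering, so the layers act in series and the equivalent K is the thickness-weighted harmonic mean.
Total thickness L = 1.85 + 5.82 = 7.670 m.
Σ(b_i/K_i) = 1.85/0.548 + 5.82/0.0136 = 431.3 d.
K_eq = L / Σ(b_i/K_i) = 7.670 / 431.3 = 0.01778 m/day.
Q = K_eq · A · (Δh/L) = 0.01778 × 483 × (1.87/7.670) = 2.094 m³/day.

2.09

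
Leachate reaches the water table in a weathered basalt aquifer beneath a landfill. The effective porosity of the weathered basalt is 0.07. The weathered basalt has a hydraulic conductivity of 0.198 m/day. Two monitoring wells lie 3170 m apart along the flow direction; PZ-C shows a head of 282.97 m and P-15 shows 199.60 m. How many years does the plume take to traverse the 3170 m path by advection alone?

Hydraulic gradient i = (282.97 − 199.60) / 3170 = 83.37 / 3170 = 0.02630.
Darcy flux q = K · i = 0.1980 × 0.02630 = 0.005207 m/day.
Seepage velocity v = q / n_e = 0.005207 / 0.07 = 0.07439 m/day.
Travel time t = L / v = 3170 / 0.07439 = 42613 days = 116.7 years.

117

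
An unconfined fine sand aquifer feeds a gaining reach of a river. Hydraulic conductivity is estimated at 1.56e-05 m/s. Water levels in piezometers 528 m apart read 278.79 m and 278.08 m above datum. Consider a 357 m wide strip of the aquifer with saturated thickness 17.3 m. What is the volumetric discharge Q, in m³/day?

Convert K: 1.56e-05 m/s × 86400 = 1.348 m/day.
Cross-sectional area A = 357 × 17.3 = 6176 m².
Hydraulic gradient i = (278.79 − 278.08) / 528 = 0.71 / 528 = 0.001345.
Darcy's law: Q = K · A · i = 1.348 × 6176 × 0.001345 = 11.19 m³/day.

11.2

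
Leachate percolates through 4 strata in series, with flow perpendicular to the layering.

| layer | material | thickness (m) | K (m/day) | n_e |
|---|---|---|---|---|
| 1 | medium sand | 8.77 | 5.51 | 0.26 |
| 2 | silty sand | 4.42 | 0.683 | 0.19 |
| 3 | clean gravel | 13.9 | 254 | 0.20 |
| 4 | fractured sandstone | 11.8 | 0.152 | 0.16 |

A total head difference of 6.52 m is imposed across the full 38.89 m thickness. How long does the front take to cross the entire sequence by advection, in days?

102

With flow normal to the layers, continuity requires the same specific discharge q through every layer.
Σ(b_i/K_i) = 8.77/5.51 + 4.42/0.683 + 13.9/254 + 11.8/0.152 = 85.75 d.
q = Δh / Σ(b_i/K_i) = 6.52 / 85.75 = 0.07604 m/day.
In each layer the seepage velocity is v_i = q/n_i, so the layer transit time is t_i = b_i·n_i / q:
  layer 1 (medium sand): t_1 = 8.77 × 0.26 / 0.07604 = 29.99 d
  layer 2 (silty sand): t_2 = 4.42 × 0.19 / 0.07604 = 11.04 d
  layer 3 (clean gravel): t_3 = 13.9 × 0.20 / 0.07604 = 36.56 d
  layer 4 (fractured sandstone): t_4 = 11.8 × 0.16 / 0.07604 = 24.83 d
Total t = Σ t_i = 102.4 days.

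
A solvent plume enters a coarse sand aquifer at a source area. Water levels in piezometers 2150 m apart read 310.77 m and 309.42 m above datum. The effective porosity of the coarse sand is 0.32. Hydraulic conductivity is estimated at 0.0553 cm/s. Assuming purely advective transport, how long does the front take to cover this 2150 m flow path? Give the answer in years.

Convert K: 0.0553 cm/s × 864 = 47.78 m/day.
Hydraulic gradient i = (310.77 − 309.42) / 2150 = 1.35 / 2150 = 0.0006279.
Darcy flux q = K · i = 47.78 × 0.0006279 = 0.03000 m/day.
Seepage velocity v = q / n_e = 0.03000 / 0.32 = 0.09375 m/day.
Travel time t = L / v = 2150 / 0.09375 = 22933 days = 62.79 years.

62.8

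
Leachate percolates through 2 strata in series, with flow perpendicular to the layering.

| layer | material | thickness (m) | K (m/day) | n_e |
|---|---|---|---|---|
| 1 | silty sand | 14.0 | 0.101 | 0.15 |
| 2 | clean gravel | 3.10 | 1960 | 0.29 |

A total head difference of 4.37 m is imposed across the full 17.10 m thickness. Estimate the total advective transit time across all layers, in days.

With flow normal to the layers, continuity requires the same specific discharge q through every layer.
Σ(b_i/K_i) = 14.0/0.101 + 3.10/1960 = 138.6 d.
q = Δh / Σ(b_i/K_i) = 4.37 / 138.6 = 0.03153 m/day.
In each layer the seepage velocity is v_i = q/n_i, so the layer transit time is t_i = b_i·n_i / q:
  layer 1 (silty sand): t_1 = 14.0 × 0.15 / 0.03153 = 66.61 d
  layer 2 (clean gravel): t_2 = 3.10 × 0.29 / 0.03153 = 28.52 d
Total t = Σ t_i = 95.13 days.

95.1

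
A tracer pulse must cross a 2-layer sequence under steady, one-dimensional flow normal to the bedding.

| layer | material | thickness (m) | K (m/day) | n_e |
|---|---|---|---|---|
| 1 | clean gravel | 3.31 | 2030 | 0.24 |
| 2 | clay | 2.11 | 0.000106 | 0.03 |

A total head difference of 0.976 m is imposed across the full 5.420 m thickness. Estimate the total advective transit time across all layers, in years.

With flow normal to the layers, continuity requires the same specific discharge q through every layer.
Σ(b_i/K_i) = 3.31/2030 + 2.11/0.000106 = 19906 d.
q = Δh / Σ(b_i/K_i) = 0.976 / 19906 = 4.903e-05 m/day.
In each layer the seepage velocity is v_i = q/n_i, so the layer transit time is t_i = b_i·n_i / q:
  layer 1 (clean gravel): t_1 = 3.31 × 0.24 / 4.903e-05 = 16202 d
  layer 2 (clay): t_2 = 2.11 × 0.03 / 4.903e-05 = 1291 d
Total t = Σ t_i = 17493 days = 47.89 years.

47.9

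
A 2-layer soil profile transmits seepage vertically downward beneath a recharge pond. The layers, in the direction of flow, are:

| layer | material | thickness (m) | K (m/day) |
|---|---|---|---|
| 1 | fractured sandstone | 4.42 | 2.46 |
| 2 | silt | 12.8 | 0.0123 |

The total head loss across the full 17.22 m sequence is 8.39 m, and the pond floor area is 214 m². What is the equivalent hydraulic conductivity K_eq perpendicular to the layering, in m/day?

Flow is perpendicular to layering, so the layers act in series and the equivalent K is the thickness-weighted harmonic mean.
Total thickness L = 4.42 + 12.8 = 17.22 m.
Σ(b_i/K_i) = 4.42/2.46 + 12.8/0.0123 = 1042 d.
K_eq = L / Σ(b_i/K_i) = 17.22 / 1042 = 0.01652 m/day.

0.0165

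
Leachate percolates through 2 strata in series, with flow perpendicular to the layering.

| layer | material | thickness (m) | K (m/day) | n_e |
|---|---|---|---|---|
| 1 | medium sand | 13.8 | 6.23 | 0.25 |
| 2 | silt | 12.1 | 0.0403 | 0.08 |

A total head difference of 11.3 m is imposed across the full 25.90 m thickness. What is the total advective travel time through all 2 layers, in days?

With flow normal to the layers, continuity requires the same specific discharge q through every layer.
Σ(b_i/K_i) = 13.8/6.23 + 12.1/0.0403 = 302.5 d.
q = Δh / Σ(b_i/K_i) = 11.3 / 302.5 = 0.03736 m/day.
In each layer the seepage velocity is v_i = q/n_i, so the layer transit time is t_i = b_i·n_i / q:
  layer 1 (medium sand): t_1 = 13.8 × 0.25 / 0.03736 = 92.34 d
  layer 2 (silt): t_2 = 12.1 × 0.08 / 0.03736 = 25.91 d
Total t = Σ t_i = 118.3 days.

118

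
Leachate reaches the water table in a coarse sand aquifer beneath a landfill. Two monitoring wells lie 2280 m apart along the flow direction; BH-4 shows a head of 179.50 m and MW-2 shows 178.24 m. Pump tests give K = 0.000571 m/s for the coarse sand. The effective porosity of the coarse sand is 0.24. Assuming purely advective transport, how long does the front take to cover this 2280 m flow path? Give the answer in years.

55.0

Convert K: 0.000571 m/s × 86400 = 49.33 m/day.
Hydraulic gradient i = (179.50 − 178.24) / 2280 = 1.26 / 2280 = 0.0005526.
Darcy flux q = K · i = 49.33 × 0.0005526 = 0.02726 m/day.
Seepage velocity v = q / n_e = 0.02726 / 0.24 = 0.1136 m/day.
Travel time t = L / v = 2280 / 0.1136 = 20071 days = 54.95 years.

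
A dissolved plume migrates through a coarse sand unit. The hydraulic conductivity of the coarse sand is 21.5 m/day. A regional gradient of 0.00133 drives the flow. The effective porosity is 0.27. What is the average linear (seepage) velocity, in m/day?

0.106

Hydraulic gradient i = 0.00133.
Darcy flux q = K · i = 21.50 × 0.001330 = 0.02859 m/day.
Seepage velocity v = q / n_e = 0.02859 / 0.27 = 0.1059 m/day.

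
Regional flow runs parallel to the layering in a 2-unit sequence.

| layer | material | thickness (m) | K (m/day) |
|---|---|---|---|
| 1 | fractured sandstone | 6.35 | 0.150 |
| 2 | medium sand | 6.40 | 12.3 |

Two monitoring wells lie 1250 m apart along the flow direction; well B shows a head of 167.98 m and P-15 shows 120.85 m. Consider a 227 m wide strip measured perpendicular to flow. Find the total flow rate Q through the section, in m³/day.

Flow is parallel to layering, so each bed carries its own Darcy discharge and the transmissivities add.
Σ(K_i·b_i) = 0.150×6.35 + 12.3×6.40 = 79.67 m²/day.
Hydraulic gradient i = (167.98 − 120.85) / 1250 = 47.13 / 1250 = 0.03770.
Q = Σ(K_i·b_i) · W · i = 79.67 × 227 × 0.03770 = 681.9 m³/day.

682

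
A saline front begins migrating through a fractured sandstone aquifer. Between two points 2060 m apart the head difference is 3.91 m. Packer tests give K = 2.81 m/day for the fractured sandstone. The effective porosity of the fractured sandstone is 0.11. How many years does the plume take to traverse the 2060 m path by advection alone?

Hydraulic gradient i = Δh / L = 3.91 / 2060 = 0.001898.
Darcy flux q = K · i = 2.810 × 0.001898 = 0.005334 m/day.
Seepage velocity v = q / n_e = 0.005334 / 0.11 = 0.04849 m/day.
Travel time t = L / v = 2060 / 0.04849 = 42486 days = 116.3 years.

116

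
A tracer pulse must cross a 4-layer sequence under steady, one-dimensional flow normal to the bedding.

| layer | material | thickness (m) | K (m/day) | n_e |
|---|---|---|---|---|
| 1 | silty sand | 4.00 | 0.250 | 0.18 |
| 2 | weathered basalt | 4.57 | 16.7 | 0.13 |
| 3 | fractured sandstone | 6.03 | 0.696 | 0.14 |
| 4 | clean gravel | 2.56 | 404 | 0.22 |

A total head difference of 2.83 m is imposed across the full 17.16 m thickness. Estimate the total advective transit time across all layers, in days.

With flow normal to the layers, continuity requires the same specific discharge q through every layer.
Σ(b_i/K_i) = 4.00/0.250 + 4.57/16.7 + 6.03/0.696 + 2.56/404 = 24.94 d.
q = Δh / Σ(b_i/K_i) = 2.83 / 24.94 = 0.1135 m/day.
In each layer the seepage velocity is v_i = q/n_i, so the layer transit time is t_i = b_i·n_i / q:
  layer 1 (silty sand): t_1 = 4.00 × 0.18 / 0.1135 = 6.346 d
  layer 2 (weathered basalt): t_2 = 4.57 × 0.13 / 0.1135 = 5.236 d
  layer 3 (fractured sandstone): t_3 = 6.03 × 0.14 / 0.1135 = 7.441 d
  layer 4 (clean gravel): t_4 = 2.56 × 0.22 / 0.1135 = 4.964 d
Total t = Σ t_i = 23.99 days.

24.0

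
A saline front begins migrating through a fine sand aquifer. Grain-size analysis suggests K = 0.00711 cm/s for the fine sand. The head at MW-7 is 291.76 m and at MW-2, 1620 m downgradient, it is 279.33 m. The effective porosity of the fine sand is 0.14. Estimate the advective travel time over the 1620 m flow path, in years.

13.2

Convert K: 0.00711 cm/s × 864 = 6.143 m/day.
Hydraulic gradient i = (291.76 − 279.33) / 1620 = 12.43 / 1620 = 0.007673.
Darcy flux q = K · i = 6.143 × 0.007673 = 0.04713 m/day.
Seepage velocity v = q / n_e = 0.04713 / 0.14 = 0.3367 m/day.
Travel time t = L / v = 1620 / 0.3367 = 4812 days = 13.17 years.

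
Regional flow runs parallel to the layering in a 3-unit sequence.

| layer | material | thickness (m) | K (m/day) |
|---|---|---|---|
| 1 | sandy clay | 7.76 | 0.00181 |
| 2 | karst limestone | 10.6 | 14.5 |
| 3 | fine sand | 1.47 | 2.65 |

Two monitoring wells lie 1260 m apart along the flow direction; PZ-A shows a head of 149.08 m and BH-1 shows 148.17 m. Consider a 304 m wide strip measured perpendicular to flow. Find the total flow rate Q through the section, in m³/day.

34.6

Flow is parallel to layering, so each bed carries its own Darcy discharge and the transmissivities add.
Σ(K_i·b_i) = 0.00181×7.76 + 14.5×10.6 + 2.65×1.47 = 157.6 m²/day.
Hydraulic gradient i = (149.08 − 148.17) / 1260 = 0.91 / 1260 = 0.0007222.
Q = Σ(K_i·b_i) · W · i = 157.6 × 304 × 0.0007222 = 34.60 m³/day.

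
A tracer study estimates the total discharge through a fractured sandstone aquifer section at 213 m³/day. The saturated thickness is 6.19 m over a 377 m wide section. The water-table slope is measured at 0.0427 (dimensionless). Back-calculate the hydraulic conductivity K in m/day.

2.14

Cross-sectional area A = 377 × 6.19 = 2334 m².
Hydraulic gradient i = 0.0427.
From Q = K·A·i, K = Q / (A·i) = 213 / (2334 × 0.04270) = 2.138 m/day.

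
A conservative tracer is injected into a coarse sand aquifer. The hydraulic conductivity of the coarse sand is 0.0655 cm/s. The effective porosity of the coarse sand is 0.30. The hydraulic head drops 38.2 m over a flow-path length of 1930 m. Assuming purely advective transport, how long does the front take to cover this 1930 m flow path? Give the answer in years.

1.42

Convert K: 0.0655 cm/s × 864 = 56.59 m/day.
Hydraulic gradient i = Δh / L = 38.2 / 1930 = 0.01979.
Darcy flux q = K · i = 56.59 × 0.01979 = 1.120 m/day.
Seepage velocity v = q / n_e = 1.120 / 0.30 = 3.734 m/day.
Travel time t = L / v = 1930 / 3.734 = 516.9 days = 1.415 years.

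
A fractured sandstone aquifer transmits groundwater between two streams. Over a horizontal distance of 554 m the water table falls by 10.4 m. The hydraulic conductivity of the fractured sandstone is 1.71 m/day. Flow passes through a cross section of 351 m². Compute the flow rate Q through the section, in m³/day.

11.3

Hydraulic gradient i = Δh / L = 10.4 / 554 = 0.01877.
Darcy's law: Q = K · A · i = 1.710 × 351.0 × 0.01877 = 11.27 m³/day.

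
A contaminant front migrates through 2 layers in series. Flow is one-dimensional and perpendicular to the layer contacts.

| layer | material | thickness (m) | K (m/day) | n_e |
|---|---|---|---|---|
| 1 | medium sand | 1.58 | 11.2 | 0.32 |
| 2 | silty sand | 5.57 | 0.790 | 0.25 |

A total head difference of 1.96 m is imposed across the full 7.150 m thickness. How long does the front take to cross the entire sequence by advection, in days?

With flow normal to the layers, continuity requires the same specific discharge q through every layer.
Σ(b_i/K_i) = 1.58/11.2 + 5.57/0.790 = 7.192 d.
q = Δh / Σ(b_i/K_i) = 1.96 / 7.192 = 0.2725 m/day.
In each layer the seepage velocity is v_i = q/n_i, so the layer transit time is t_i = b_i·n_i / q:
  layer 1 (medium sand): t_1 = 1.58 × 0.32 / 0.2725 = 1.855 d
  layer 2 (silty sand): t_2 = 5.57 × 0.25 / 0.2725 = 5.109 d
Total t = Σ t_i = 6.965 days.

6.96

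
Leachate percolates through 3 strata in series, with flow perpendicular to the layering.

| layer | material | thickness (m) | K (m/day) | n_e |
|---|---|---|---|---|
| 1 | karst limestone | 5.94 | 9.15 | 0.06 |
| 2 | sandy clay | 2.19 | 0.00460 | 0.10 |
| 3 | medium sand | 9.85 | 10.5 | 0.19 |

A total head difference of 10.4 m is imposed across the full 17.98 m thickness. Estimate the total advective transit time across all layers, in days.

With flow normal to the layers, continuity requires the same specific discharge q through every layer.
Σ(b_i/K_i) = 5.94/9.15 + 2.19/0.00460 + 9.85/10.5 = 477.7 d.
q = Δh / Σ(b_i/K_i) = 10.4 / 477.7 = 0.02177 m/day.
In each layer the seepage velocity is v_i = q/n_i, so the layer transit time is t_i = b_i·n_i / q:
  layer 1 (karst limestone): t_1 = 5.94 × 0.06 / 0.02177 = 16.37 d
  layer 2 (sandy clay): t_2 = 2.19 × 0.10 / 0.02177 = 10.06 d
  layer 3 (medium sand): t_3 = 9.85 × 0.19 / 0.02177 = 85.96 d
Total t = Σ t_i = 112.4 days.

112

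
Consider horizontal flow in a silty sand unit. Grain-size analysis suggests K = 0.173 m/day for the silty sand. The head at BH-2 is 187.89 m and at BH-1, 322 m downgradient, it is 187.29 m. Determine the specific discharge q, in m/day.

Hydraulic gradient i = (187.89 − 187.29) / 322 = 0.6 / 322 = 0.001863.
Specific discharge q = K · i = 0.1730 × 0.001863 = 0.0003224 m/day.

0.000322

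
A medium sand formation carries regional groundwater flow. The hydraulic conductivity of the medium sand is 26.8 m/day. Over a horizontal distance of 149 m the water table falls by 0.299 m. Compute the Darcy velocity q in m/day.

Hydraulic gradient i = Δh / L = 0.299 / 149 = 0.002007.
Specific discharge q = K · i = 26.80 × 0.002007 = 0.05378 m/day.

0.0538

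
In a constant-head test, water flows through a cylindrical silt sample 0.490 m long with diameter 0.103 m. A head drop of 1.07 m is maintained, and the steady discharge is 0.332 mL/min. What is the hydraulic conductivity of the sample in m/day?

0.0263

Cross-sectional area A = π·(d/2)² = π × (0.103/2)² = 0.008332 m².
Convert discharge: 0.332 mL/min = 5.533e-09 m³/s.
Darcy's law rearranged: K = Q·L / (A·Δh) = 5.533e-09 × 0.490 / (0.008332 × 1.07) = 3.041e-07 m/s = 0.02628 m/day.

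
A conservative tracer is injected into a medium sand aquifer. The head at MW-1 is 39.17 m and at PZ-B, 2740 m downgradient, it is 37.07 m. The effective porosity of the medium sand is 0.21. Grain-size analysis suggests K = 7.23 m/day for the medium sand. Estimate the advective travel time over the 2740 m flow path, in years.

Hydraulic gradient i = (39.17 − 37.07) / 2740 = 2.1 / 2740 = 0.0007664.
Darcy flux q = K · i = 7.230 × 0.0007664 = 0.005541 m/day.
Seepage velocity v = q / n_e = 0.005541 / 0.21 = 0.02639 m/day.
Travel time t = L / v = 2740 / 0.02639 = 1.038e+05 days = 284.3 years.

284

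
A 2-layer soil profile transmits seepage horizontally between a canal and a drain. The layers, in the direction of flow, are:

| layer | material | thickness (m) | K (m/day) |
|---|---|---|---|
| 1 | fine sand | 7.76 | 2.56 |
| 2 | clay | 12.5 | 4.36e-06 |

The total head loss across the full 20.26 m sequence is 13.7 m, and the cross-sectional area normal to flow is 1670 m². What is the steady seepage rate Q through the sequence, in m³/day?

Flow is perpendicular to layering, so the layers act in series and the equivalent K is the thickness-weighted harmonic mean.
Total thickness L = 7.76 + 12.5 = 20.26 m.
Σ(b_i/K_i) = 7.76/2.56 + 12.5/4.36e-06 = 2.867e+06 d.
K_eq = L / Σ(b_i/K_i) = 20.26 / 2.867e+06 = 7.067e-06 m/day.
Q = K_eq · A · (Δh/L) = 7.067e-06 × 1670 × (13.7/20.26) = 0.007980 m³/day.

0.00798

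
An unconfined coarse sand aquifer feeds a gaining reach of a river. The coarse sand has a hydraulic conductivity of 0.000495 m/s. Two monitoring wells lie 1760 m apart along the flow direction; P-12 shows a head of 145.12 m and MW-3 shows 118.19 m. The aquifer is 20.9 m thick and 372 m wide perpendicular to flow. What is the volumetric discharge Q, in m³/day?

Convert K: 0.000495 m/s × 86400 = 42.77 m/day.
Cross-sectional area A = 372 × 20.9 = 7775 m².
Hydraulic gradient i = (145.12 − 118.19) / 1760 = 26.93 / 1760 = 0.01530.
Darcy's law: Q = K · A · i = 42.77 × 7775 × 0.01530 = 5088 m³/day.

5090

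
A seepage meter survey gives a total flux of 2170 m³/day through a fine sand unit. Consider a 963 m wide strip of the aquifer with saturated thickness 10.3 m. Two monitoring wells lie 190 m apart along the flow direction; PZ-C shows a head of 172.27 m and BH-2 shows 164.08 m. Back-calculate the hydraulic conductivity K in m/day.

5.08

Cross-sectional area A = 963 × 10.3 = 9919 m².
Hydraulic gradient i = (172.27 − 164.08) / 190 = 8.19 / 190 = 0.04311.
From Q = K·A·i, K = Q / (A·i) = 2170 / (9919 × 0.04311) = 5.075 m/day.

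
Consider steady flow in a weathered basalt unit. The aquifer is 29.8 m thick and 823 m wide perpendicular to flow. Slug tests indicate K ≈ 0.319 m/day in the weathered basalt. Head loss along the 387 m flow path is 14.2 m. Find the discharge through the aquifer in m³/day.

Cross-sectional area A = 823 × 29.8 = 24525 m².
Hydraulic gradient i = Δh / L = 14.2 / 387 = 0.03669.
Darcy's law: Q = K · A · i = 0.3190 × 24525 × 0.03669 = 287.1 m³/day.

287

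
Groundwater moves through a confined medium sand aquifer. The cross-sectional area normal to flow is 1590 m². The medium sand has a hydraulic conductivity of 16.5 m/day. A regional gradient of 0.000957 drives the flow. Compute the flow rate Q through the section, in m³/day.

Hydraulic gradient i = 0.000957.
Darcy's law: Q = K · A · i = 16.50 × 1590 × 0.0009570 = 25.11 m³/day.

25.1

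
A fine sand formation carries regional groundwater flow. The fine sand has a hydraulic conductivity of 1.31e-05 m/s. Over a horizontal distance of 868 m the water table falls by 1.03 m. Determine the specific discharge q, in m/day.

Convert K: 1.31e-05 m/s × 86400 = 1.132 m/day.
Hydraulic gradient i = Δh / L = 1.03 / 868 = 0.001187.
Specific discharge q = K · i = 1.132 × 0.001187 = 0.001343 m/day.

0.00134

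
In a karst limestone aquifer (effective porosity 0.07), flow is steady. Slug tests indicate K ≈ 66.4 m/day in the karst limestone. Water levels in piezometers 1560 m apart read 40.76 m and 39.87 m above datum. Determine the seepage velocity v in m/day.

0.541

Hydraulic gradient i = (40.76 − 39.87) / 1560 = 0.89 / 1560 = 0.0005705.
Darcy flux q = K · i = 66.40 × 0.0005705 = 0.03788 m/day.
Seepage velocity v = q / n_e = 0.03788 / 0.07 = 0.5412 m/day.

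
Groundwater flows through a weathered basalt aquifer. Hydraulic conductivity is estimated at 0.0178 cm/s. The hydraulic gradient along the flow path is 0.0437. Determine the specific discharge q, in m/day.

0.672

Convert K: 0.0178 cm/s × 864 = 15.38 m/day.
Hydraulic gradient i = 0.0437.
Specific discharge q = K · i = 15.38 × 0.04370 = 0.6721 m/day.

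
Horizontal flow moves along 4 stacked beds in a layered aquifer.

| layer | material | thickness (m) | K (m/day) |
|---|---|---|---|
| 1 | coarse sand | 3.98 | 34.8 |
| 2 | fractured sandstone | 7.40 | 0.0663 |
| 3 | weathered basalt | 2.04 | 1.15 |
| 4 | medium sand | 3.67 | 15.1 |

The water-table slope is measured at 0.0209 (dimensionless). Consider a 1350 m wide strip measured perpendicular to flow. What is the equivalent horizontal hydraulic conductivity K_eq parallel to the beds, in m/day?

11.5

Flow is parallel to layering, so each bed carries its own Darcy discharge and the transmissivities add.
Σ(K_i·b_i) = 34.8×3.98 + 0.0663×7.40 + 1.15×2.04 + 15.1×3.67 = 196.8 m²/day.
Total thickness b = 17.09 m, so K_eq = Σ(K_i·b_i)/b = 11.51 m/day.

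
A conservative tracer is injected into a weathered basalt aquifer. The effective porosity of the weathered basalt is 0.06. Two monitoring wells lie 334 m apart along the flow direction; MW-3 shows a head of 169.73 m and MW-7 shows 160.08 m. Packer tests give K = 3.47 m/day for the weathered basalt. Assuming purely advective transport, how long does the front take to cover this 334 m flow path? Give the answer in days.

200

Hydraulic gradient i = (169.73 − 160.08) / 334 = 9.65 / 334 = 0.02889.
Darcy flux q = K · i = 3.470 × 0.02889 = 0.1003 m/day.
Seepage velocity v = q / n_e = 0.1003 / 0.06 = 1.671 m/day.
Travel time t = L / v = 334 / 1.671 = 199.9 days.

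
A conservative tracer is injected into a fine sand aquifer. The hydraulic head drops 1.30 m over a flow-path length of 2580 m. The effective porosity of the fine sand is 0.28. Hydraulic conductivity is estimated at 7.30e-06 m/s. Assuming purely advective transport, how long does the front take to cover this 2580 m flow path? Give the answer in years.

Convert K: 7.30e-06 m/s × 86400 = 0.6307 m/day.
Hydraulic gradient i = Δh / L = 1.30 / 2580 = 0.0005039.
Darcy flux q = K · i = 0.6307 × 0.0005039 = 0.0003178 m/day.
Seepage velocity v = q / n_e = 0.0003178 / 0.28 = 0.001135 m/day.
Travel time t = L / v = 2580 / 0.001135 = 2.273e+06 days = 6223 years.

6220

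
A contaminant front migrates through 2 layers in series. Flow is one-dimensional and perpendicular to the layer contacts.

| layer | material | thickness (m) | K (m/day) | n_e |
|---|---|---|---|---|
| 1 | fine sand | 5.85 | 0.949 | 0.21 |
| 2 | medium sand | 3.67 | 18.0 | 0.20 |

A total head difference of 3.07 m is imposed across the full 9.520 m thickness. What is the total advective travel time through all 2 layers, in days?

With flow normal to the layers, continuity requires the same specific discharge q through every layer.
Σ(b_i/K_i) = 5.85/0.949 + 3.67/18.0 = 6.368 d.
q = Δh / Σ(b_i/K_i) = 3.07 / 6.368 = 0.4821 m/day.
In each layer the seepage velocity is v_i = q/n_i, so the layer transit time is t_i = b_i·n_i / q:
  layer 1 (fine sand): t_1 = 5.85 × 0.21 / 0.4821 = 2.548 d
  layer 2 (medium sand): t_2 = 3.67 × 0.20 / 0.4821 = 1.523 d
Total t = Σ t_i = 4.071 days.

4.07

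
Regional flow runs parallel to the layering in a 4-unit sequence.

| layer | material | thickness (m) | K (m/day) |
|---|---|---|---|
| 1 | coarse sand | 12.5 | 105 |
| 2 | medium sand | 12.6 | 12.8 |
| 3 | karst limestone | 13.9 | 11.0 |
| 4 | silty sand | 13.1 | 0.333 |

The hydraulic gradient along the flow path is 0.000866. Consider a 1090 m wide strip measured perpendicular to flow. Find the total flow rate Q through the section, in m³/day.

1540

Flow is parallel to layering, so each bed carries its own Darcy discharge and the transmissivities add.
Σ(K_i·b_i) = 105×12.5 + 12.8×12.6 + 11.0×13.9 + 0.333×13.1 = 1631 m²/day.
Hydraulic gradient i = 0.000866.
Q = Σ(K_i·b_i) · W · i = 1631 × 1090 × 0.0008660 = 1540 m³/day.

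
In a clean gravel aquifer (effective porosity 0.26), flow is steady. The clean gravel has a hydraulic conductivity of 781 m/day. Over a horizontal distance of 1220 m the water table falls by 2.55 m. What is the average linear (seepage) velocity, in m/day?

Hydraulic gradient i = Δh / L = 2.55 / 1220 = 0.002090.
Darcy flux q = K · i = 781.0 × 0.002090 = 1.632 m/day.
Seepage velocity v = q / n_e = 1.632 / 0.26 = 6.279 m/day.

6.28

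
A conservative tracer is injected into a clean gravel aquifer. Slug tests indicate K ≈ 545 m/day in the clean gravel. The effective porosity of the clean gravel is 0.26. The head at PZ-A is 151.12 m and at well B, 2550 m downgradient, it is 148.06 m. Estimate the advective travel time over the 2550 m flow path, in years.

2.78

Hydraulic gradient i = (151.12 − 148.06) / 2550 = 3.06 / 2550 = 0.001200.
Darcy flux q = K · i = 545.0 × 0.001200 = 0.6540 m/day.
Seepage velocity v = q / n_e = 0.6540 / 0.26 = 2.515 m/day.
Travel time t = L / v = 2550 / 2.515 = 1014 days = 2.776 years.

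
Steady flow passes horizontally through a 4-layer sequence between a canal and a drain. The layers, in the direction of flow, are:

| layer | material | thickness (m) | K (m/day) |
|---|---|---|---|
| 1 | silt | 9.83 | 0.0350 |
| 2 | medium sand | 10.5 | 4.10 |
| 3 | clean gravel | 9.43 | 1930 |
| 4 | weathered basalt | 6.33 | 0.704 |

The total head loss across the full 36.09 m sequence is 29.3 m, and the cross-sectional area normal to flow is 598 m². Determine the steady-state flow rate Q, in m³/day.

59.9

Flow is perpendicular to layering, so the layers act in series and the equivalent K is the thickness-weighted harmonic mean.
Total thickness L = 9.83 + 10.5 + 9.43 + 6.33 = 36.09 m.
Σ(b_i/K_i) = 9.83/0.0350 + 10.5/4.10 + 9.43/1930 + 6.33/0.704 = 292.4 d.
K_eq = L / Σ(b_i/K_i) = 36.09 / 292.4 = 0.1234 m/day.
Q = K_eq · A · (Δh/L) = 0.1234 × 598 × (29.3/36.09) = 59.92 m³/day.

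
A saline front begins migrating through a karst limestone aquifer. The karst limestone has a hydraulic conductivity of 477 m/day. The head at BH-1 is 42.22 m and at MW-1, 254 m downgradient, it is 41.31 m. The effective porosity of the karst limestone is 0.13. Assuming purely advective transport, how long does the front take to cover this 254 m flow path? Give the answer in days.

Hydraulic gradient i = (42.22 − 41.31) / 254 = 0.91 / 254 = 0.003583.
Darcy flux q = K · i = 477.0 × 0.003583 = 1.709 m/day.
Seepage velocity v = q / n_e = 1.709 / 0.13 = 13.15 m/day.
Travel time t = L / v = 254 / 13.15 = 19.32 days.

19.3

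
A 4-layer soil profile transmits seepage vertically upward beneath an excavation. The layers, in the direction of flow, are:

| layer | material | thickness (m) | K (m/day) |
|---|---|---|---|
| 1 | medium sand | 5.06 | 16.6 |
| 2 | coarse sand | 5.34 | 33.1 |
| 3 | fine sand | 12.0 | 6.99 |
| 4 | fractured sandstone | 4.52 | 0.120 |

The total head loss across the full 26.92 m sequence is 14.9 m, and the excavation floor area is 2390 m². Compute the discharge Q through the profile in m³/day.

894

Flow is perpendicular to layering, so the layers act in series and the equivalent K is the thickness-weighted harmonic mean.
Total thickness L = 5.06 + 5.34 + 12.0 + 4.52 = 26.92 m.
Σ(b_i/K_i) = 5.06/16.6 + 5.34/33.1 + 12.0/6.99 + 4.52/0.120 = 39.85 d.
K_eq = L / Σ(b_i/K_i) = 26.92 / 39.85 = 0.6755 m/day.
Q = K_eq · A · (Δh/L) = 0.6755 × 2390 × (14.9/26.92) = 893.6 m³/day.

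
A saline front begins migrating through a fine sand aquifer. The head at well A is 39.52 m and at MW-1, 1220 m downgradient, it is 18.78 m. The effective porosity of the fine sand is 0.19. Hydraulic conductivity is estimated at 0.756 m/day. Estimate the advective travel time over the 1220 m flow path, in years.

49.4

Hydraulic gradient i = (39.52 − 18.78) / 1220 = 20.74 / 1220 = 0.01700.
Darcy flux q = K · i = 0.7560 × 0.01700 = 0.01285 m/day.
Seepage velocity v = q / n_e = 0.01285 / 0.19 = 0.06764 m/day.
Travel time t = L / v = 1220 / 0.06764 = 18036 days = 49.38 years.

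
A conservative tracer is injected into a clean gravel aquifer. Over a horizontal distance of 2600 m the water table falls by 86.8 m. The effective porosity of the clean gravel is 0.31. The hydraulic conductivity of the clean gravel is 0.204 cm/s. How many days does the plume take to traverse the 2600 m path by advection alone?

Convert K: 0.204 cm/s × 864 = 176.3 m/day.
Hydraulic gradient i = Δh / L = 86.8 / 2600 = 0.03338.
Darcy flux q = K · i = 176.3 × 0.03338 = 5.884 m/day.
Seepage velocity v = q / n_e = 5.884 / 0.31 = 18.98 m/day.
Travel time t = L / v = 2600 / 18.98 = 137.0 days.

137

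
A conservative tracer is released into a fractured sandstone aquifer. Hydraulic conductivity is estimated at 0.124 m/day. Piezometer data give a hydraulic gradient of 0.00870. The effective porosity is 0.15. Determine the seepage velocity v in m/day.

Hydraulic gradient i = 0.00870.
Darcy flux q = K · i = 0.1240 × 0.008700 = 0.001079 m/day.
Seepage velocity v = q / n_e = 0.001079 / 0.15 = 0.007192 m/day.

0.00719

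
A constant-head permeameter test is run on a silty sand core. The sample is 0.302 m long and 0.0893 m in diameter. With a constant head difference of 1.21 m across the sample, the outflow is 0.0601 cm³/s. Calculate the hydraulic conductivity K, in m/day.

0.207

Cross-sectional area A = π·(d/2)² = π × (0.0893/2)² = 0.006263 m².
Convert discharge: 0.0601 cm³/s = 6.010e-08 m³/s.
Darcy's law rearranged: K = Q·L / (A·Δh) = 6.010e-08 × 0.302 / (0.006263 × 1.21) = 2.395e-06 m/s = 0.2069 m/day.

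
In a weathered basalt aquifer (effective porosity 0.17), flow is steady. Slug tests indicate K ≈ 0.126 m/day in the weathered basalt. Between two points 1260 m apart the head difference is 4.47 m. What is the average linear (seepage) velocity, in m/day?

Hydraulic gradient i = Δh / L = 4.47 / 1260 = 0.003548.
Darcy flux q = K · i = 0.1260 × 0.003548 = 0.0004470 m/day.
Seepage velocity v = q / n_e = 0.0004470 / 0.17 = 0.002629 m/day.

0.00263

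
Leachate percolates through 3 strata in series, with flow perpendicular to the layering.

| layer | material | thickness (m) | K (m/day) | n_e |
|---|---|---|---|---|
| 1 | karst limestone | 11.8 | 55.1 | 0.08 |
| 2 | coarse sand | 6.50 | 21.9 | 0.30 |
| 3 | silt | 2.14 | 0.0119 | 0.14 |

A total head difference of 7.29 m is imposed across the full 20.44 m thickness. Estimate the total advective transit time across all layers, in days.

79.0

With flow normal to the layers, continuity requires the same specific discharge q through every layer.
Σ(b_i/K_i) = 11.8/55.1 + 6.50/21.9 + 2.14/0.0119 = 180.3 d.
q = Δh / Σ(b_i/K_i) = 7.29 / 180.3 = 0.04042 m/day.
In each layer the seepage velocity is v_i = q/n_i, so the layer transit time is t_i = b_i·n_i / q:
  layer 1 (karst limestone): t_1 = 11.8 × 0.08 / 0.04042 = 23.35 d
  layer 2 (coarse sand): t_2 = 6.50 × 0.30 / 0.04042 = 48.24 d
  layer 3 (silt): t_3 = 2.14 × 0.14 / 0.04042 = 7.412 d
Total t = Σ t_i = 79.00 days.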